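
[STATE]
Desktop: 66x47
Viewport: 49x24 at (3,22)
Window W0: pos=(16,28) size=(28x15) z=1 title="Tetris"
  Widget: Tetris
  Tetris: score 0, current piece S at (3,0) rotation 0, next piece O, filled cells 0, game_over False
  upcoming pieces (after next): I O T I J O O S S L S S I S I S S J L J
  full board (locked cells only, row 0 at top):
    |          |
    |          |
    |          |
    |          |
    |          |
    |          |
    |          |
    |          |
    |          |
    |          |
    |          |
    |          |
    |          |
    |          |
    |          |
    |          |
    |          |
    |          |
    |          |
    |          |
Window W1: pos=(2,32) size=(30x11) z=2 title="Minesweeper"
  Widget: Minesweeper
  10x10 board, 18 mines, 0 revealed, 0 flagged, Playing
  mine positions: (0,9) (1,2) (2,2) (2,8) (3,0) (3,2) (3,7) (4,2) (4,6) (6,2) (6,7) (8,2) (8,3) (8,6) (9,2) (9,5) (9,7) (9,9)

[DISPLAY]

                                                 
                                                 
                                                 
                                                 
                                                 
                                                 
             ┏━━━━━━━━━━━━━━━━━━━━━━━━━━┓        
             ┃ Tetris                   ┃        
             ┠──────────────────────────┨        
             ┃          │Next:          ┃        
━━━━━━━━━━━━━━━━━━━━━━━━━━━━┓           ┃        
 Minesweeper                ┃           ┃        
────────────────────────────┨           ┃        
■■■■■■■■■■                  ┃           ┃        
■■■■■■■■■■                  ┃           ┃        
■■■■■■■■■■                  ┃e:         ┃        
■■■■■■■■■■                  ┃           ┃        
■■■■■■■■■■                  ┃           ┃        
■■■■■■■■■■                  ┃           ┃        
■■■■■■■■■■                  ┃           ┃        
━━━━━━━━━━━━━━━━━━━━━━━━━━━━┛━━━━━━━━━━━┛        
                                                 
                                                 
                                                 


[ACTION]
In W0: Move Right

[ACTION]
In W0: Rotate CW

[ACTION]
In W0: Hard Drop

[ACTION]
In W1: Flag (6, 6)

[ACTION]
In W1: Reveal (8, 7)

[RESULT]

                                                 
                                                 
                                                 
                                                 
                                                 
                                                 
             ┏━━━━━━━━━━━━━━━━━━━━━━━━━━┓        
             ┃ Tetris                   ┃        
             ┠──────────────────────────┨        
             ┃          │Next:          ┃        
━━━━━━━━━━━━━━━━━━━━━━━━━━━━┓           ┃        
 Minesweeper                ┃           ┃        
────────────────────────────┨           ┃        
■■■■■■■■■■                  ┃           ┃        
■■■■■■■■■■                  ┃           ┃        
■■■■■■■■■■                  ┃e:         ┃        
■■■■■■■■■■                  ┃           ┃        
■■■■■■■■■■                  ┃           ┃        
■■■■■■■■■■                  ┃           ┃        
■■■■■■⚑■■■                  ┃           ┃        
━━━━━━━━━━━━━━━━━━━━━━━━━━━━┛━━━━━━━━━━━┛        
                                                 
                                                 
                                                 


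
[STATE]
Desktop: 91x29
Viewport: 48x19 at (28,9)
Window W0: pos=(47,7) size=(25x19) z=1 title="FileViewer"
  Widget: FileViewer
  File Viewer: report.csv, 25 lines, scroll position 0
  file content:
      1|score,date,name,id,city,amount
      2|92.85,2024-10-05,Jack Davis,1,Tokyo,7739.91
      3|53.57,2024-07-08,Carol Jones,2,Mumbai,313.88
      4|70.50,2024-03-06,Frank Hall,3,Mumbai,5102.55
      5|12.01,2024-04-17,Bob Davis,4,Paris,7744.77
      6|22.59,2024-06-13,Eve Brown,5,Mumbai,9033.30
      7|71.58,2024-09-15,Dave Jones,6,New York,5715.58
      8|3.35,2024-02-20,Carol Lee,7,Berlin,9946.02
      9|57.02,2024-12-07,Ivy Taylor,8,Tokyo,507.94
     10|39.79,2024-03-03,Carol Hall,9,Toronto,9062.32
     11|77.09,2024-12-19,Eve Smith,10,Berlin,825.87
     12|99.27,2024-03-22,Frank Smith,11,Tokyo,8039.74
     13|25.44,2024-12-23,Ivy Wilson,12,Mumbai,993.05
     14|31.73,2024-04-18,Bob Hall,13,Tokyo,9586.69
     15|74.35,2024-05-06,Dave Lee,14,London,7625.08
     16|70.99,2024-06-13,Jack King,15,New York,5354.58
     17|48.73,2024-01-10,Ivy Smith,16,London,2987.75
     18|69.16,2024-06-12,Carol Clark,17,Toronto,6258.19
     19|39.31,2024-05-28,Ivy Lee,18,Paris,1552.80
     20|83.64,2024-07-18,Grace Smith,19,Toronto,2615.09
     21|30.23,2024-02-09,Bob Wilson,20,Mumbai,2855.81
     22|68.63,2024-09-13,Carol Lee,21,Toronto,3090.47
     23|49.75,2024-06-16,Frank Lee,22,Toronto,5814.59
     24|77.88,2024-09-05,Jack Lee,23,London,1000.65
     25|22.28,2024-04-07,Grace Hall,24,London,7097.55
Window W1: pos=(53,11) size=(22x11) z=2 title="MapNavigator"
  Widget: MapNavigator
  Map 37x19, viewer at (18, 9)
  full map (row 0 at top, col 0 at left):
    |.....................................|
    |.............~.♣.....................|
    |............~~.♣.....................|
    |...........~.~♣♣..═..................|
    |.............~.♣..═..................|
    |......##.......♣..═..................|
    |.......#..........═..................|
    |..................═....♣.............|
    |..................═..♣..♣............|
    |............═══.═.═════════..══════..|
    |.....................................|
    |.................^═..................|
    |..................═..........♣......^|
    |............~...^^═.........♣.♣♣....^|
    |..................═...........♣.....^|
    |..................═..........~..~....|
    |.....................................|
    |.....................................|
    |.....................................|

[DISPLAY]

                   ┠───────────────────────┨    
                   ┃score,date,name,id,cit▲┃    
                   ┃92.85┏━━━━━━━━━━━━━━━━━━━━┓ 
                   ┃53.57┃ MapNavigator       ┃ 
                   ┃70.50┠────────────────────┨ 
                   ┃12.01┃..........═.........┃ 
                   ┃22.59┃..........═....♣....┃ 
                   ┃71.58┃..........═..♣..♣...┃ 
                   ┃3.35,┃....═══.═.@════════.┃ 
                   ┃57.02┃....................┃ 
                   ┃39.79┃.........^═.........┃ 
                   ┃77.09┃..........═.........┃ 
                   ┃99.27┗━━━━━━━━━━━━━━━━━━━━┛ 
                   ┃25.44,2024-12-23,Ivy W░┃    
                   ┃31.73,2024-04-18,Bob H░┃    
                   ┃74.35,2024-05-06,Dave ▼┃    
                   ┗━━━━━━━━━━━━━━━━━━━━━━━┛    
                                                
                                                


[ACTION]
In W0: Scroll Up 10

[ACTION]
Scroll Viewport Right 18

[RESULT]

    ┠───────────────────────┨                   
    ┃score,date,name,id,cit▲┃                   
    ┃92.85┏━━━━━━━━━━━━━━━━━━━━┓                
    ┃53.57┃ MapNavigator       ┃                
    ┃70.50┠────────────────────┨                
    ┃12.01┃..........═.........┃                
    ┃22.59┃..........═....♣....┃                
    ┃71.58┃..........═..♣..♣...┃                
    ┃3.35,┃....═══.═.@════════.┃                
    ┃57.02┃....................┃                
    ┃39.79┃.........^═.........┃                
    ┃77.09┃..........═.........┃                
    ┃99.27┗━━━━━━━━━━━━━━━━━━━━┛                
    ┃25.44,2024-12-23,Ivy W░┃                   
    ┃31.73,2024-04-18,Bob H░┃                   
    ┃74.35,2024-05-06,Dave ▼┃                   
    ┗━━━━━━━━━━━━━━━━━━━━━━━┛                   
                                                
                                                


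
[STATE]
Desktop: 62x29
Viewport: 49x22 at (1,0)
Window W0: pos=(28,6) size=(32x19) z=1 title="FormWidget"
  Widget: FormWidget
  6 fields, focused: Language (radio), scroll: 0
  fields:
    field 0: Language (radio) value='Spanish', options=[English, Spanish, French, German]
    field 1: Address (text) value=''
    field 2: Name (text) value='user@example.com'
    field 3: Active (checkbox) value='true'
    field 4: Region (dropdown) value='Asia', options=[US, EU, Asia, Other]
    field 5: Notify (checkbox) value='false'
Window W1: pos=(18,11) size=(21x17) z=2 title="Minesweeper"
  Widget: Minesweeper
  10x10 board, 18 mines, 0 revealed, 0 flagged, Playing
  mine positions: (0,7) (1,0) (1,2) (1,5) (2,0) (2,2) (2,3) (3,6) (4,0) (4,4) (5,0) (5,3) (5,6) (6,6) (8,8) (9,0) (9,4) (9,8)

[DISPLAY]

                                                 
                                                 
                                                 
                                                 
                                                 
                                                 
                           ┏━━━━━━━━━━━━━━━━━━━━━
                           ┃ FormWidget          
                           ┠─────────────────────
                           ┃> Language:   ( ) Eng
                           ┃  Address:    [      
                 ┏━━━━━━━━━━━━━━━━━━━┓    [user@e
                 ┃ Minesweeper       ┃    [x]    
                 ┠───────────────────┨    [Asia  
                 ┃■■■■■■■■■■         ┃    [ ]    
                 ┃■■■■■■■■■■         ┃           
                 ┃■■■■■■■■■■         ┃           
                 ┃■■■■■■■■■■         ┃           
                 ┃■■■■■■■■■■         ┃           
                 ┃■■■■■■■■■■         ┃           
                 ┃■■■■■■■■■■         ┃           
                 ┃■■■■■■■■■■         ┃           


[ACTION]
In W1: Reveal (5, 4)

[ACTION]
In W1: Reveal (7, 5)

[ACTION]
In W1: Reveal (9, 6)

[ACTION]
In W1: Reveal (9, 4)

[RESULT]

                                                 
                                                 
                                                 
                                                 
                                                 
                                                 
                           ┏━━━━━━━━━━━━━━━━━━━━━
                           ┃ FormWidget          
                           ┠─────────────────────
                           ┃> Language:   ( ) Eng
                           ┃  Address:    [      
                 ┏━━━━━━━━━━━━━━━━━━━┓    [user@e
                 ┃ Minesweeper       ┃    [x]    
                 ┠───────────────────┨    [Asia  
                 ┃■■■■■■■✹■■         ┃    [ ]    
                 ┃✹■✹■■✹■■■■         ┃           
                 ┃✹■✹✹■■■■■■         ┃           
                 ┃■■■■■■✹■■■         ┃           
                 ┃✹■■■✹■■■■■         ┃           
                 ┃✹■■✹2■✹■■■         ┃           
                 ┃■■■■■■✹■■■         ┃           
                 ┃■■■■■112■■         ┃           


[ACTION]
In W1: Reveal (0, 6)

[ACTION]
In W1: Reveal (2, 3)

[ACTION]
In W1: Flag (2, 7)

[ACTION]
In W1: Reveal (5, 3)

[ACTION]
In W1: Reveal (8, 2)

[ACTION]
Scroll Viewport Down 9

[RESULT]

                           ┃ FormWidget          
                           ┠─────────────────────
                           ┃> Language:   ( ) Eng
                           ┃  Address:    [      
                 ┏━━━━━━━━━━━━━━━━━━━┓    [user@e
                 ┃ Minesweeper       ┃    [x]    
                 ┠───────────────────┨    [Asia  
                 ┃■■■■■■■✹■■         ┃    [ ]    
                 ┃✹■✹■■✹■■■■         ┃           
                 ┃✹■✹✹■■■■■■         ┃           
                 ┃■■■■■■✹■■■         ┃           
                 ┃✹■■■✹■■■■■         ┃           
                 ┃✹■■✹2■✹■■■         ┃           
                 ┃■■■■■■✹■■■         ┃           
                 ┃■■■■■112■■         ┃           
                 ┃■■■■■1 2✹■         ┃           
                 ┃✹■■■✹1 2✹■         ┃           
                 ┃                   ┃━━━━━━━━━━━
                 ┃                   ┃           
                 ┃                   ┃           
                 ┗━━━━━━━━━━━━━━━━━━━┛           
                                                 


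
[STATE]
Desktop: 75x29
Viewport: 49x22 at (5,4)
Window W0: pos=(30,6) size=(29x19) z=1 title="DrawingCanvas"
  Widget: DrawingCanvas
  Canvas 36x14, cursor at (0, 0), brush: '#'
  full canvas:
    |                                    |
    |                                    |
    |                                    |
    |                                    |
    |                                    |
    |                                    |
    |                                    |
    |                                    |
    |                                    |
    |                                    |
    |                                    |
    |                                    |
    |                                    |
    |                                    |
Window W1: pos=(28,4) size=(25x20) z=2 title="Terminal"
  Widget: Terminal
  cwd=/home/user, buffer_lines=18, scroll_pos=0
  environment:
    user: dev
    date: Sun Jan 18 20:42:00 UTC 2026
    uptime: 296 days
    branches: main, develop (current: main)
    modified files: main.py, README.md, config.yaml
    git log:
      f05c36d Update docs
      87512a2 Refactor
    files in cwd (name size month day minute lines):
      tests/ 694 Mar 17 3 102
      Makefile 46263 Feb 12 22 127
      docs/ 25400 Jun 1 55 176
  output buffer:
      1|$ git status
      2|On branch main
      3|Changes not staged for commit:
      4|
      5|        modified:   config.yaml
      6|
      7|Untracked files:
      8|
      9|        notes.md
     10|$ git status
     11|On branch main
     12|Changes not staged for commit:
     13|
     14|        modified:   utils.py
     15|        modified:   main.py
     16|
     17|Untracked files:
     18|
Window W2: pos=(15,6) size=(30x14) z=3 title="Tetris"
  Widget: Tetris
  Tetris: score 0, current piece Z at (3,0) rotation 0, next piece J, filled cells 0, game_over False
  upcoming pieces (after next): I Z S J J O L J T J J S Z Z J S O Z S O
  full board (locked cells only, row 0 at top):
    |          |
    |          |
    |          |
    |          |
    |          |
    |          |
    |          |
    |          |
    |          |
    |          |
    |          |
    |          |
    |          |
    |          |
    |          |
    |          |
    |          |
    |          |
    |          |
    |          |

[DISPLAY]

                       ┏━━━━━━━━━━━━━━━━━━━━━━━┓ 
                       ┃ Terminal              ┃ 
          ┏━━━━━━━━━━━━━━━━━━━━━━━━━━━━┓───────┨━
          ┃ Tetris                     ┃       ┃ 
          ┠────────────────────────────┨       ┃─
          ┃          │Next:            ┃ed for ┃ 
          ┃          │█                ┃       ┃ 
          ┃          │███              ┃:   con┃ 
          ┃          │                 ┃       ┃ 
          ┃          │                 ┃       ┃ 
          ┃          │                 ┃       ┃ 
          ┃          │Score:           ┃       ┃ 
          ┃          │0                ┃       ┃ 
          ┃          │                 ┃       ┃ 
          ┃          │                 ┃ed for ┃ 
          ┗━━━━━━━━━━━━━━━━━━━━━━━━━━━━┛       ┃ 
                       ┃        modified:   uti┃ 
                       ┃        modified:   mai┃ 
                       ┃                       ┃ 
                       ┗━━━━━━━━━━━━━━━━━━━━━━━┛ 
                         ┗━━━━━━━━━━━━━━━━━━━━━━━
                                                 


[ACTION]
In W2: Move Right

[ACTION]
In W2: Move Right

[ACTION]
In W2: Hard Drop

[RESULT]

                       ┏━━━━━━━━━━━━━━━━━━━━━━━┓ 
                       ┃ Terminal              ┃ 
          ┏━━━━━━━━━━━━━━━━━━━━━━━━━━━━┓───────┨━
          ┃ Tetris                     ┃       ┃ 
          ┠────────────────────────────┨       ┃─
          ┃          │Next:            ┃ed for ┃ 
          ┃          │████             ┃       ┃ 
          ┃          │                 ┃:   con┃ 
          ┃          │                 ┃       ┃ 
          ┃          │                 ┃       ┃ 
          ┃          │                 ┃       ┃ 
          ┃          │Score:           ┃       ┃ 
          ┃          │0                ┃       ┃ 
          ┃     ▓▓   │                 ┃       ┃ 
          ┃      ▓▓  │                 ┃ed for ┃ 
          ┗━━━━━━━━━━━━━━━━━━━━━━━━━━━━┛       ┃ 
                       ┃        modified:   uti┃ 
                       ┃        modified:   mai┃ 
                       ┃                       ┃ 
                       ┗━━━━━━━━━━━━━━━━━━━━━━━┛ 
                         ┗━━━━━━━━━━━━━━━━━━━━━━━
                                                 


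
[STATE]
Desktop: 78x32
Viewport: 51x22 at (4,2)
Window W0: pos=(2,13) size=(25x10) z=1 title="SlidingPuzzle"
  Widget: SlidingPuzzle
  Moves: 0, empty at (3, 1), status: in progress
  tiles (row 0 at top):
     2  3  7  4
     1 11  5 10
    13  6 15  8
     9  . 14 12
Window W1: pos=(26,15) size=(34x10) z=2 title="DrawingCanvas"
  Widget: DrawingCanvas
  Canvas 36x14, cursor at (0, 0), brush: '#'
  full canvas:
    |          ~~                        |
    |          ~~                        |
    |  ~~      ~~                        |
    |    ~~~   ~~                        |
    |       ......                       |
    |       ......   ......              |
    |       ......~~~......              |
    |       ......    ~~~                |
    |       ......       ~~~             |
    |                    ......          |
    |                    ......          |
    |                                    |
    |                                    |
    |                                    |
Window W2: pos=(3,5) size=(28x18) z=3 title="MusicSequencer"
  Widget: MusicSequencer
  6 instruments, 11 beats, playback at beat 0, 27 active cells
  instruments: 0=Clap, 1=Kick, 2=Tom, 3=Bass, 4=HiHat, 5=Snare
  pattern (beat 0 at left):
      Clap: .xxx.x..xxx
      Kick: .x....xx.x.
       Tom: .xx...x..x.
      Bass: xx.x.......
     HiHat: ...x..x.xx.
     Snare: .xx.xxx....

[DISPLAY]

                                                   
                                                   
                                                   
━━━━━━━━━━━━━━━━━━━━━━━━━━┓                        
 MusicSequencer           ┃                        
──────────────────────────┨                        
      ▼1234567890         ┃                        
  Clap·███·█··███         ┃                        
  Kick·█····██·█·         ┃                        
   Tom·██···█··█·         ┃                        
  Bass██·█·······         ┃                        
 HiHat···█··█·██·         ┃                        
 Snare·██·███····         ┃                        
                          ┃━━━━━━━━━━━━━━━━━━━━━━━━
                          ┃wingCanvas              
                          ┃────────────────────────
                          ┃      ~~                
                          ┃      ~~                
                          ┃      ~~                
                          ┃~~~   ~~                
━━━━━━━━━━━━━━━━━━━━━━━━━━┛   ......               
                      ┃       ......   ......      


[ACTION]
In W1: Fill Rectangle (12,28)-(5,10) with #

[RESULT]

                                                   
                                                   
                                                   
━━━━━━━━━━━━━━━━━━━━━━━━━━┓                        
 MusicSequencer           ┃                        
──────────────────────────┨                        
      ▼1234567890         ┃                        
  Clap·███·█··███         ┃                        
  Kick·█····██·█·         ┃                        
   Tom·██···█··█·         ┃                        
  Bass██·█·······         ┃                        
 HiHat···█··█·██·         ┃                        
 Snare·██·███····         ┃                        
                          ┃━━━━━━━━━━━━━━━━━━━━━━━━
                          ┃wingCanvas              
                          ┃────────────────────────
                          ┃      ~~                
                          ┃      ~~                
                          ┃      ~~                
                          ┃~~~   ~~                
━━━━━━━━━━━━━━━━━━━━━━━━━━┛   ......               
                      ┃       ...##################


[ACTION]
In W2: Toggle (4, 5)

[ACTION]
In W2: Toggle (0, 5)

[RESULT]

                                                   
                                                   
                                                   
━━━━━━━━━━━━━━━━━━━━━━━━━━┓                        
 MusicSequencer           ┃                        
──────────────────────────┨                        
      ▼1234567890         ┃                        
  Clap·███····███         ┃                        
  Kick·█····██·█·         ┃                        
   Tom·██···█··█·         ┃                        
  Bass██·█·······         ┃                        
 HiHat···█·██·██·         ┃                        
 Snare·██·███····         ┃                        
                          ┃━━━━━━━━━━━━━━━━━━━━━━━━
                          ┃wingCanvas              
                          ┃────────────────────────
                          ┃      ~~                
                          ┃      ~~                
                          ┃      ~~                
                          ┃~~~   ~~                
━━━━━━━━━━━━━━━━━━━━━━━━━━┛   ......               
                      ┃       ...##################


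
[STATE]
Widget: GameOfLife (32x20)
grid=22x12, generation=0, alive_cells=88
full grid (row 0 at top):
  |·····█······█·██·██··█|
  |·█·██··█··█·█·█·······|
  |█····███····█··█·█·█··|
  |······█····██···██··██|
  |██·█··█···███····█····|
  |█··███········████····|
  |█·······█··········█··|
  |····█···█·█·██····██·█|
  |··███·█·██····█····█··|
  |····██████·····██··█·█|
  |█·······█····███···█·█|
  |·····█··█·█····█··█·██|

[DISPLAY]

Gen: 0                          
·····█······█·██·██··█          
·█·██··█··█·█·█·······          
█····███····█··█·█·█··          
······█····██···██··██          
██·█··█···███····█····          
█··███········████····          
█·······█··········█··          
····█···█·█·██····██·█          
··███·█·██····█····█··          
····██████·····██··█·█          
█·······█····███···█·█          
·····█··█·█····█··█·██          
                                
                                
                                
                                
                                
                                
                                


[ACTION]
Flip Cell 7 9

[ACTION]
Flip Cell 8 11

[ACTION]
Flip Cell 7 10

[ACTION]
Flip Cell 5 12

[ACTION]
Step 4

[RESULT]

Gen: 4                          
············█████·····          
···········███··█·█···          
···██·····██··█··██···          
··············█·███···          
·············██·███···          
·····████····█····█···          
···██···█·············          
···██·█··········█····          
···██·██·······██·█···          
·····█·········█···█··          
················█·····          
·················█·█··          
                                
                                
                                
                                
                                
                                
                                


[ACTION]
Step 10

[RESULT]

Gen: 14                         
···········█··█···█·█·          
··········█·███·····██          
··········█·██·█····█·          
···██······█·····███··          
···█·██······█····█···          
······█·····█·█··█·█··          
····█···········██·█··          
····█·█·········██····          
···██·██········███···          
··█····█·····█·██·····          
··█·████······██······          
···█··················          
                                
                                
                                
                                
                                
                                
                                


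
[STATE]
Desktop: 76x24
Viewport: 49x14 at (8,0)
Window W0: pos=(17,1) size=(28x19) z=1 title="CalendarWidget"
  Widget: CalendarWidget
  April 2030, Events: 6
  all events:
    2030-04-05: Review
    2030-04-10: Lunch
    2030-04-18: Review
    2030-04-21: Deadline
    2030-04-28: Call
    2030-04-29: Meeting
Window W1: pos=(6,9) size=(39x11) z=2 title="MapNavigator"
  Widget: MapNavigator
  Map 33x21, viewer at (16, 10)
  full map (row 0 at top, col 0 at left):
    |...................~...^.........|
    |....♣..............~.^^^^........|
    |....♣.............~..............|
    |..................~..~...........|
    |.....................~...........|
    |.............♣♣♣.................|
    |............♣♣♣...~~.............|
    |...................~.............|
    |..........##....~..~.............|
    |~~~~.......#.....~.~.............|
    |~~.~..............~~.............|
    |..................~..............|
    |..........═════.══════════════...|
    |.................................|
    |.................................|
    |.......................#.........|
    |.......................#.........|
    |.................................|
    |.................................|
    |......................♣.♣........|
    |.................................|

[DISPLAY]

                                                 
         ┏━━━━━━━━━━━━━━━━━━━━━━━━━━┓            
         ┃ CalendarWidget           ┃            
         ┠──────────────────────────┨            
         ┃        April 2030        ┃            
         ┃Mo Tu We Th Fr Sa Su      ┃            
         ┃ 1  2  3  4  5*  6  7     ┃            
         ┃ 8  9 10* 11 12 13 14     ┃            
         ┃15 16 17 18* 19 20 21*    ┃            
━━━━━━━━━━━━━━━━━━━━━━━━━━━━━━━━━━━━┓            
MapNavigator                        ┃            
────────────────────────────────────┨            
 ...................~.............  ┃            
 ..........##....~..~.............  ┃            


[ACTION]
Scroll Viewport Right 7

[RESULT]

                                                 
  ┏━━━━━━━━━━━━━━━━━━━━━━━━━━┓                   
  ┃ CalendarWidget           ┃                   
  ┠──────────────────────────┨                   
  ┃        April 2030        ┃                   
  ┃Mo Tu We Th Fr Sa Su      ┃                   
  ┃ 1  2  3  4  5*  6  7     ┃                   
  ┃ 8  9 10* 11 12 13 14     ┃                   
  ┃15 16 17 18* 19 20 21*    ┃                   
━━━━━━━━━━━━━━━━━━━━━━━━━━━━━┓                   
gator                        ┃                   
─────────────────────────────┨                   
.............~.............  ┃                   
....##....~..~.............  ┃                   


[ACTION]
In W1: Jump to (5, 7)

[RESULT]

                                                 
  ┏━━━━━━━━━━━━━━━━━━━━━━━━━━┓                   
  ┃ CalendarWidget           ┃                   
  ┠──────────────────────────┨                   
  ┃        April 2030        ┃                   
  ┃Mo Tu We Th Fr Sa Su      ┃                   
  ┃ 1  2  3  4  5*  6  7     ┃                   
  ┃ 8  9 10* 11 12 13 14     ┃                   
  ┃15 16 17 18* 19 20 21*    ┃                   
━━━━━━━━━━━━━━━━━━━━━━━━━━━━━┓                   
gator                        ┃                   
─────────────────────────────┨                   
     .....................~..┃                   
     .............♣♣♣........┃                   


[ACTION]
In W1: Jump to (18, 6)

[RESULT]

                                                 
  ┏━━━━━━━━━━━━━━━━━━━━━━━━━━┓                   
  ┃ CalendarWidget           ┃                   
  ┠──────────────────────────┨                   
  ┃        April 2030        ┃                   
  ┃Mo Tu We Th Fr Sa Su      ┃                   
  ┃ 1  2  3  4  5*  6  7     ┃                   
  ┃ 8  9 10* 11 12 13 14     ┃                   
  ┃15 16 17 18* 19 20 21*    ┃                   
━━━━━━━━━━━━━━━━━━━━━━━━━━━━━┓                   
gator                        ┃                   
─────────────────────────────┨                   
..........~..~...........    ┃                   
.............~...........    ┃                   


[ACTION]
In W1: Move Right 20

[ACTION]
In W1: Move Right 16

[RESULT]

                                                 
  ┏━━━━━━━━━━━━━━━━━━━━━━━━━━┓                   
  ┃ CalendarWidget           ┃                   
  ┠──────────────────────────┨                   
  ┃        April 2030        ┃                   
  ┃Mo Tu We Th Fr Sa Su      ┃                   
  ┃ 1  2  3  4  5*  6  7     ┃                   
  ┃ 8  9 10* 11 12 13 14     ┃                   
  ┃15 16 17 18* 19 20 21*    ┃                   
━━━━━━━━━━━━━━━━━━━━━━━━━━━━━┓                   
gator                        ┃                   
─────────────────────────────┨                   
...........                  ┃                   
...........                  ┃                   


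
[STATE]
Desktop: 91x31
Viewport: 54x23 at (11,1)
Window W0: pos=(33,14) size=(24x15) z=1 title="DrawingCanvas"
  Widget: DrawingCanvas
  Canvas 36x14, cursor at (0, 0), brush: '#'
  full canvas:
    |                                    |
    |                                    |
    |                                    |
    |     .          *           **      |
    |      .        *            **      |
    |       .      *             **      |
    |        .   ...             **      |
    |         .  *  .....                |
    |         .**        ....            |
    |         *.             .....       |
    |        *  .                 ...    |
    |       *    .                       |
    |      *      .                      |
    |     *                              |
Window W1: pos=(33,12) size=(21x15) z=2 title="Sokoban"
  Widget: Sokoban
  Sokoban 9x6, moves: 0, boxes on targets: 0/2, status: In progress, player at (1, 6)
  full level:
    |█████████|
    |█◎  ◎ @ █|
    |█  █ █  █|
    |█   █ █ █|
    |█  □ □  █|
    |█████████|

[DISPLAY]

                                                      
                                                      
                                                      
                                                      
                                                      
                                                      
                                                      
                                                      
                                                      
                                                      
                                                      
                      ┏━━━━━━━━━━━━━━━━━━━┓           
                      ┃ Sokoban           ┃           
                      ┠───────────────────┨━━┓        
                      ┃█████████          ┃  ┃        
                      ┃█◎  ◎ @ █          ┃──┨        
                      ┃█  █ █  █          ┃  ┃        
                      ┃█   █ █ █          ┃  ┃        
                      ┃█  □ □  █          ┃  ┃        
                      ┃█████████          ┃  ┃        
                      ┃Moves: 0  0/2      ┃  ┃        
                      ┃                   ┃  ┃        
                      ┃                   ┃  ┃        


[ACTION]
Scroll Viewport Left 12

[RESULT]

                                                      
                                                      
                                                      
                                                      
                                                      
                                                      
                                                      
                                                      
                                                      
                                                      
                                                      
                                 ┏━━━━━━━━━━━━━━━━━━━┓
                                 ┃ Sokoban           ┃
                                 ┠───────────────────┨
                                 ┃█████████          ┃
                                 ┃█◎  ◎ @ █          ┃
                                 ┃█  █ █  █          ┃
                                 ┃█   █ █ █          ┃
                                 ┃█  □ □  █          ┃
                                 ┃█████████          ┃
                                 ┃Moves: 0  0/2      ┃
                                 ┃                   ┃
                                 ┃                   ┃


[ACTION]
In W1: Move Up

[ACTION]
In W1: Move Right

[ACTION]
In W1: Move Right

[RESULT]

                                                      
                                                      
                                                      
                                                      
                                                      
                                                      
                                                      
                                                      
                                                      
                                                      
                                                      
                                 ┏━━━━━━━━━━━━━━━━━━━┓
                                 ┃ Sokoban           ┃
                                 ┠───────────────────┨
                                 ┃█████████          ┃
                                 ┃█◎  ◎  @█          ┃
                                 ┃█  █ █  █          ┃
                                 ┃█   █ █ █          ┃
                                 ┃█  □ □  █          ┃
                                 ┃█████████          ┃
                                 ┃Moves: 1  0/2      ┃
                                 ┃                   ┃
                                 ┃                   ┃
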